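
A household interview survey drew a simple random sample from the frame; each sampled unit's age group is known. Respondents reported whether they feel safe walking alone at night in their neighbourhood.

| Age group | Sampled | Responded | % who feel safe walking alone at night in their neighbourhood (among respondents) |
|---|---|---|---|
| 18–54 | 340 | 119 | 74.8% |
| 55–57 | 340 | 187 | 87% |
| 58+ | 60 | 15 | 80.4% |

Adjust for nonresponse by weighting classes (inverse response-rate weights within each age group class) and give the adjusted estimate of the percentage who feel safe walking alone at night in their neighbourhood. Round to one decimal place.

80.9%

Response rates by class: 18–54 119/340 = 35%, 55–57 187/340 = 55%, 58+ 15/60 = 25%.
Each respondent's weight = sampled/responded in their class; summing within a class gives n_sampled, so:
  18–54: 340 × 74.8 = 25,432
  55–57: 340 × 87 = 29,580
  58+: 60 × 80.4 = 4824
Adjusted estimate = 59,836 / 740 = 80.8595 → 80.9%.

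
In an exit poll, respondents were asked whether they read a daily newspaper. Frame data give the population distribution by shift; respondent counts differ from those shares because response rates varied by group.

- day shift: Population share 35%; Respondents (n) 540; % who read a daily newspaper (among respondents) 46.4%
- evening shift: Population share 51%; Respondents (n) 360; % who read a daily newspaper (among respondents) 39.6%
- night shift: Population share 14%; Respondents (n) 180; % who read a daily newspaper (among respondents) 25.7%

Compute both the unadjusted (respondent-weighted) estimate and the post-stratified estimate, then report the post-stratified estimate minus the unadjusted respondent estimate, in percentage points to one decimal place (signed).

Naive respondent-only estimate (weights = respondent counts):
  (540/1080)×46.4 + (360/1080)×39.6 + (180/1080)×25.7 = 40.6833%
Post-stratifying to population shares instead:
  0.35×46.4 + 0.51×39.6 + 0.14×25.7 = 40.034%
Difference = 40.034 − 40.6833 = -0.6493 pp.

-0.6 percentage points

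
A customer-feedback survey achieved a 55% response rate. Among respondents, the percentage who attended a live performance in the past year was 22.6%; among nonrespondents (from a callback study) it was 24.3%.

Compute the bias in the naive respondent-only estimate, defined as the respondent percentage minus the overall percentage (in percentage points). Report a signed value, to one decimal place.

-0.8 percentage points

Nonresponse fraction = 1 − 0.55 = 0.45.
Bias = (nonresponse fraction) × (respondent percentage − nonrespondent percentage)
     = 0.45 × (22.6 − 24.3) = 0.45 × -1.7 = -0.765.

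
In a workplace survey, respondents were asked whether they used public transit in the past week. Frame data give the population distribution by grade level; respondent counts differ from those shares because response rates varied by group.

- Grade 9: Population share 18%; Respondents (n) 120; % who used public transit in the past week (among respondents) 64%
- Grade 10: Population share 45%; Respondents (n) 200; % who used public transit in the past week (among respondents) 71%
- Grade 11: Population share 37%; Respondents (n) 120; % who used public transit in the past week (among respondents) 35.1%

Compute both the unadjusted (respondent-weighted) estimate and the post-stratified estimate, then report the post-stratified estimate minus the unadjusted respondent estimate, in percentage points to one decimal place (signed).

-2.8 percentage points

Without adjustment, the pooled respondent share is:
  (120/440)×64 + (200/440)×71 + (120/440)×35.1 = 59.3%
Post-stratified estimate weights by population shares:
  0.18×64 + 0.45×71 + 0.37×35.1 = 56.457%
Difference = 56.457 − 59.3 = -2.843 pp.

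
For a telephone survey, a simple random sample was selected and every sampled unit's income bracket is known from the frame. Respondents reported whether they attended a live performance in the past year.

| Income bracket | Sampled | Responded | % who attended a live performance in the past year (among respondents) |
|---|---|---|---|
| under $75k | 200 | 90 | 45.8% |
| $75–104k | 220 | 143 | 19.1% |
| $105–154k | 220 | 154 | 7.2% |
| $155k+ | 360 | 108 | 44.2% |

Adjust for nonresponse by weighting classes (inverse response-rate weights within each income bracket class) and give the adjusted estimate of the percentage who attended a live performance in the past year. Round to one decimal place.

Response rates by class: under $75k 90/200 = 45%, $75–104k 143/220 = 65%, $105–154k 154/220 = 70%, $155k+ 108/360 = 30%.
With weight = n_sampled/n_responded per class, the weighted class total is n_sampled:
  under $75k: 200 × 45.8 = 9160
  $75–104k: 220 × 19.1 = 4202
  $105–154k: 220 × 7.2 = 1584
  $155k+: 360 × 44.2 = 15912
Adjusted estimate = 30,858 / 1,000 = 30.858 → 30.9%.

30.9%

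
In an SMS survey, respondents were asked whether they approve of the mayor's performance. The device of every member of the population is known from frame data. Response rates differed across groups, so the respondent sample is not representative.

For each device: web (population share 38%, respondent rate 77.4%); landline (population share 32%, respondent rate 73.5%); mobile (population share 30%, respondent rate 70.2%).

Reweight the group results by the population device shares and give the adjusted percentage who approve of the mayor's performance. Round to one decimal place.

74.0%

Post-stratification weights by population share, not respondent share:
  web: 0.38 × 77.4 = 29.412
  landline: 0.32 × 73.5 = 23.52
  mobile: 0.3 × 70.2 = 21.06
Post-stratified estimate = 73.992 → 74.0%.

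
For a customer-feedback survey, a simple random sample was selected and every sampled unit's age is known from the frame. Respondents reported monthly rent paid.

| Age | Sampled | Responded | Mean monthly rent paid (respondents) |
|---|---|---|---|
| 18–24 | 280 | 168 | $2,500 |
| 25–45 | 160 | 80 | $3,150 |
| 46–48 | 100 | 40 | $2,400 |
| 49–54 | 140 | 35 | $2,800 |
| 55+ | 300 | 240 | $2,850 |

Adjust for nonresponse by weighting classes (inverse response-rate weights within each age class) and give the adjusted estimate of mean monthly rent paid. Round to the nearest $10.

Response rates by class: 18–24 168/280 = 60%, 25–45 80/160 = 50%, 46–48 40/100 = 40%, 49–54 35/140 = 25%, 55+ 240/300 = 80%.
Each respondent's weight = sampled/responded in their class; summing within a class gives n_sampled, so:
  18–24: 280 × 2500 = 700,000
  25–45: 160 × 3150 = 504,000
  46–48: 100 × 2400 = 240,000
  49–54: 140 × 2800 = 392,000
  55+: 300 × 2850 = 855,000
Adjusted estimate = 2,691,000 / 980 = 2745.92 → $2,750.

$2,750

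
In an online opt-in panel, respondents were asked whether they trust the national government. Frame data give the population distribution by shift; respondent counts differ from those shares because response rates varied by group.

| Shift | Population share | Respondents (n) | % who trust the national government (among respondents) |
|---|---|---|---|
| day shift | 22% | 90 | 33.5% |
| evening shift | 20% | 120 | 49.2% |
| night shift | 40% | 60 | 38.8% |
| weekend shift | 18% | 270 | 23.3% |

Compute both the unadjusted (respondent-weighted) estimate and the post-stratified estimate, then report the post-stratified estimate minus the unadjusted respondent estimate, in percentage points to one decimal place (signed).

Without adjustment, the pooled respondent share is:
  (90/540)×33.5 + (120/540)×49.2 + (60/540)×38.8 + (270/540)×23.3 = 32.4778%
Post-stratifying to population shares instead:
  0.22×33.5 + 0.2×49.2 + 0.4×38.8 + 0.18×23.3 = 36.924%
Difference = 36.924 − 32.4778 = 4.4462 pp.

+4.4 percentage points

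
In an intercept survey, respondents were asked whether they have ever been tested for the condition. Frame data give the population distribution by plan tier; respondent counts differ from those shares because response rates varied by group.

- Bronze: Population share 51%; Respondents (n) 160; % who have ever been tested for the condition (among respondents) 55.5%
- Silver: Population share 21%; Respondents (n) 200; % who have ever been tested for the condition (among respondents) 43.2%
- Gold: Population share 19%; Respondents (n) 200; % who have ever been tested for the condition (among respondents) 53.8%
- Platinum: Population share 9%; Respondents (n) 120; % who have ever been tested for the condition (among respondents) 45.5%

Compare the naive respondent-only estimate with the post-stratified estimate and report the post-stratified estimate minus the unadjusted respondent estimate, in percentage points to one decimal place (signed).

Unadjusted (pooled respondent) estimate weights by respondent counts:
  (160/680)×55.5 + (200/680)×43.2 + (200/680)×53.8 + (120/680)×45.5 = 49.6176%
Post-stratified estimate weights by population shares:
  0.51×55.5 + 0.21×43.2 + 0.19×53.8 + 0.09×45.5 = 51.694%
Difference = 51.694 − 49.6176 = 2.0764 pp.

+2.1 percentage points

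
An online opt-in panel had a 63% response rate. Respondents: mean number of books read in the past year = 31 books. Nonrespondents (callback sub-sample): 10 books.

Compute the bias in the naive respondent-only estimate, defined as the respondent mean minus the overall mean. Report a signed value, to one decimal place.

Nonresponse fraction = 1 − 0.63 = 0.37.
Bias = (nonresponse fraction) × (respondent mean − nonrespondent mean)
     = 0.37 × (31 − 10) = 0.37 × 21 = 7.77.

+7.8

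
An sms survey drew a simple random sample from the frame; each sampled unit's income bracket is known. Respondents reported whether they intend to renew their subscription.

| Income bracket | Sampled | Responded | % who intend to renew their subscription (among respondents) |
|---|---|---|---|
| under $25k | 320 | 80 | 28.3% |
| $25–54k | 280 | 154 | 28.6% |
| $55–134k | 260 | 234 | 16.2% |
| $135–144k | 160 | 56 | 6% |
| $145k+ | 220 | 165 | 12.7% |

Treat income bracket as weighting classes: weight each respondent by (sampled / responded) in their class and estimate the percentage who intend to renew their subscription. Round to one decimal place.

20.2%

Class response rates: under $25k 80/320 = 25%, $25–54k 154/280 = 55%, $55–134k 234/260 = 90%, $135–144k 56/160 = 35%, $145k+ 165/220 = 75%.
Inverse-response-rate weighting restores each class to its sampled count, so class totals weight by n_sampled:
  under $25k: 320 × 28.3 = 9056
  $25–54k: 280 × 28.6 = 8008
  $55–134k: 260 × 16.2 = 4212
  $135–144k: 160 × 6 = 960
  $145k+: 220 × 12.7 = 2794
Adjusted estimate = 25,030 / 1,240 = 20.1855 → 20.2%.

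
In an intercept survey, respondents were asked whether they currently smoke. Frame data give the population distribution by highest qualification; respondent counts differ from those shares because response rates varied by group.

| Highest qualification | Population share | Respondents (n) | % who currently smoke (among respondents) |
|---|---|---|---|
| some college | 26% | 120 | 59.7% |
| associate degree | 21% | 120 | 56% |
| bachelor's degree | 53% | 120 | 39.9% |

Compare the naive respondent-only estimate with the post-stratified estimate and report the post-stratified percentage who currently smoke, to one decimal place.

48.4%

Naive respondent-only estimate (weights = respondent counts):
  (120/360)×59.7 + (120/360)×56 + (120/360)×39.9 = 51.8667%
Post-stratified estimate weights by population shares:
  0.26×59.7 + 0.21×56 + 0.53×39.9 = 48.429%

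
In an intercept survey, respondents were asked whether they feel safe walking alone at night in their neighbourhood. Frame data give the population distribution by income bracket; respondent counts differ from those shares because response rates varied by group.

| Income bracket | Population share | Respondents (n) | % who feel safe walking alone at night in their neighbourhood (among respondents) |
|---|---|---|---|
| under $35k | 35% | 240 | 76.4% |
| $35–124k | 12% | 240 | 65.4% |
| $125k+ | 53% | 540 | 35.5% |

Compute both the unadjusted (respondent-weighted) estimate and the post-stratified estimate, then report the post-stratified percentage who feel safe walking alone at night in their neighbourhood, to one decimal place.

53.4%

Unadjusted (pooled respondent) estimate weights by respondent counts:
  (240/1020)×76.4 + (240/1020)×65.4 + (540/1020)×35.5 = 52.1588%
Reweighting by population income bracket shares:
  0.35×76.4 + 0.12×65.4 + 0.53×35.5 = 53.403%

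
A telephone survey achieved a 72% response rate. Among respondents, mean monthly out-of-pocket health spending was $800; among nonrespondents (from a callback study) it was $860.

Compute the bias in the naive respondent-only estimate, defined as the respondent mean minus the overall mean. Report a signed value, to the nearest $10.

Nonresponse fraction = 1 − 0.72 = 0.28.
Bias = (nonresponse fraction) × (respondent mean − nonrespondent mean)
     = 0.28 × (800 − 860) = 0.28 × -60 = -16.8.

-$20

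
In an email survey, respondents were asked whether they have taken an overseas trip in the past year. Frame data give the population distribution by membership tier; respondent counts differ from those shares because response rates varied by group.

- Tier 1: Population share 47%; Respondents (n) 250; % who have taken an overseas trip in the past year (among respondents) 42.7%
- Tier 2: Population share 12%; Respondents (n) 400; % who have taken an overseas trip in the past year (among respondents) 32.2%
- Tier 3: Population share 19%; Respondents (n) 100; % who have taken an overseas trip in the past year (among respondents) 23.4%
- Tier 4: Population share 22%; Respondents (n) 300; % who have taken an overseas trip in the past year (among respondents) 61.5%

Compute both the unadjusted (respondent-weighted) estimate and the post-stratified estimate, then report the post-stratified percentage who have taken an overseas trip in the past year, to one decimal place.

Unadjusted (pooled respondent) estimate weights by respondent counts:
  (250/1050)×42.7 + (400/1050)×32.2 + (100/1050)×23.4 + (300/1050)×61.5 = 42.2333%
Post-stratified estimate weights by population shares:
  0.47×42.7 + 0.12×32.2 + 0.19×23.4 + 0.22×61.5 = 41.909%

41.9%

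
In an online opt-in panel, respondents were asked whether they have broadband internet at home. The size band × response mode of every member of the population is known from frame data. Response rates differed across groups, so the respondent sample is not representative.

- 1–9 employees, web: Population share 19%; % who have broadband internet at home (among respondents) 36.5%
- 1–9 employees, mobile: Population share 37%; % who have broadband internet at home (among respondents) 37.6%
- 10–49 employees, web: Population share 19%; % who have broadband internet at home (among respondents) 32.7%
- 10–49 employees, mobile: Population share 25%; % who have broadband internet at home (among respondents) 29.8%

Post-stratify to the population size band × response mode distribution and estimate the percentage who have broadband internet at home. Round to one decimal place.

34.5%

Each cell contributes population-share × respondent value:
  1–9 employees, web: 0.19 × 36.5 = 6.935
  1–9 employees, mobile: 0.37 × 37.6 = 13.912
  10–49 employees, web: 0.19 × 32.7 = 6.213
  10–49 employees, mobile: 0.25 × 29.8 = 7.45
Post-stratified estimate = 34.51 → 34.5%.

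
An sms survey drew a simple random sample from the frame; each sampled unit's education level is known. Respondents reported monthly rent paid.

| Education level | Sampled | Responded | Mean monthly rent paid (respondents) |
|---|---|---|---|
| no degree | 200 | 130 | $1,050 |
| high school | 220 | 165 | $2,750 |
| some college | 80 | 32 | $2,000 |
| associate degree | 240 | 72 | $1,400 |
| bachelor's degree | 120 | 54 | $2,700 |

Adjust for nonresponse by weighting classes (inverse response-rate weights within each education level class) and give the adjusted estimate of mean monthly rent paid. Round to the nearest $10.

Class response rates: no degree 130/200 = 65%, high school 165/220 = 75%, some college 32/80 = 40%, associate degree 72/240 = 30%, bachelor's degree 54/120 = 45%.
Each respondent's weight = sampled/responded in their class; summing within a class gives n_sampled, so:
  no degree: 200 × 1050 = 210,000
  high school: 220 × 2750 = 605,000
  some college: 80 × 2000 = 160,000
  associate degree: 240 × 1400 = 336,000
  bachelor's degree: 120 × 2700 = 324,000
Adjusted estimate = 1,635,000 / 860 = 1901.16 → $1,900.

$1,900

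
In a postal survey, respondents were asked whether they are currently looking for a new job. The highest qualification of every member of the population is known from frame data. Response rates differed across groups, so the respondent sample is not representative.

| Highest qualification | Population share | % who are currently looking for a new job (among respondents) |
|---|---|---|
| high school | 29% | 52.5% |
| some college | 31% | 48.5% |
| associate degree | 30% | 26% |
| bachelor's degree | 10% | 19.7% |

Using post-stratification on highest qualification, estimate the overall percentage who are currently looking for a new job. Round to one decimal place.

40.0%

Each cell contributes population-share × respondent value:
  high school: 0.29 × 52.5 = 15.225
  some college: 0.31 × 48.5 = 15.035
  associate degree: 0.3 × 26 = 7.8
  bachelor's degree: 0.1 × 19.7 = 1.97
Post-stratified estimate = 40.03 → 40.0%.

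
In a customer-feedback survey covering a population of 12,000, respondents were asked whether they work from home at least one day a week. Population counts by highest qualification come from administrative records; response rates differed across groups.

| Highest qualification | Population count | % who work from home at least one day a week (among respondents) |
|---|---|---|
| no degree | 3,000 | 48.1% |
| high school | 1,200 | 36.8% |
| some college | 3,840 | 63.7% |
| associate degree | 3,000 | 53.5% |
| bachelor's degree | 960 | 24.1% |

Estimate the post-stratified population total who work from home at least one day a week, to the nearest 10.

Each cell contributes its population count × the respondent rate:
  no degree: 3,000 × 48.1% = 1443
  high school: 1,200 × 36.8% = 441.6
  some college: 3,840 × 63.7% = 2446.08
  associate degree: 3,000 × 53.5% = 1605
  bachelor's degree: 960 × 24.1% = 231.36
Estimated total = 6167.04 → 6,170.

6,170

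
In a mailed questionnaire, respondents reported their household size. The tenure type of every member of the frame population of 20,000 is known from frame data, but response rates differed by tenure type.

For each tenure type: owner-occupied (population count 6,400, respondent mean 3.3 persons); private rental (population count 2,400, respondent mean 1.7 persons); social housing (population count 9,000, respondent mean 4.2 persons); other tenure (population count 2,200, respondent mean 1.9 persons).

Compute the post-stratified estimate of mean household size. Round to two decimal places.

3.36

Reweight to the known tenure type distribution:
  owner-occupied: (6,400/20,000) × 3.3 = 1.056
  private rental: (2,400/20,000) × 1.7 = 0.204
  social housing: (9,000/20,000) × 4.2 = 1.89
  other tenure: (2,200/20,000) × 1.9 = 0.209
Post-stratified estimate = 3.359 → 3.36.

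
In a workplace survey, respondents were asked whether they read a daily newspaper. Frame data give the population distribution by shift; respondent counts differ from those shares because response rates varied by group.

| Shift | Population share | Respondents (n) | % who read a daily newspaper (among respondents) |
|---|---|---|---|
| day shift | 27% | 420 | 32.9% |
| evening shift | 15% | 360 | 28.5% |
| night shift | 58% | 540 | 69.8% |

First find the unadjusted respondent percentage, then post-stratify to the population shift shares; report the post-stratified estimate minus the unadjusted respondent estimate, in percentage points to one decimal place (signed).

Without adjustment, the pooled respondent share is:
  (420/1320)×32.9 + (360/1320)×28.5 + (540/1320)×69.8 = 46.7955%
Reweighting by population shift shares:
  0.27×32.9 + 0.15×28.5 + 0.58×69.8 = 53.642%
Difference = 53.642 − 46.7955 = 6.8465 pp.

+6.8 percentage points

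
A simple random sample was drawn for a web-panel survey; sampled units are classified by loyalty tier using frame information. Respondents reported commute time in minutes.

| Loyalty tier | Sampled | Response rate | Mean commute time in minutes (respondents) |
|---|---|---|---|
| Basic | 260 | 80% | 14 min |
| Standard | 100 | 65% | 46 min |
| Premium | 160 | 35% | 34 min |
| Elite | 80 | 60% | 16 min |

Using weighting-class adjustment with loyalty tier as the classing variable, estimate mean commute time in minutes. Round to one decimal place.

Each respondent's weight = sampled/responded in their class; summing within a class gives n_sampled, so:
  Basic: 260 × 14 = 3640
  Standard: 100 × 46 = 4600
  Premium: 160 × 34 = 5440
  Elite: 80 × 16 = 1280
Adjusted estimate = 14,960 / 600 = 24.9333 → 24.9.

24.9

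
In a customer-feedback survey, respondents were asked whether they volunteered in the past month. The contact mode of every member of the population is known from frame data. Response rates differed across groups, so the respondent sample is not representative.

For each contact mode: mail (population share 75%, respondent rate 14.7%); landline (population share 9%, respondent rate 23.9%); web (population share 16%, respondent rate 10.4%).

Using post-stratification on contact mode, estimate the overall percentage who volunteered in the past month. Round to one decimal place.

Each cell contributes population-share × respondent value:
  mail: 0.75 × 14.7 = 11.025
  landline: 0.09 × 23.9 = 2.151
  web: 0.16 × 10.4 = 1.664
Post-stratified estimate = 14.84 → 14.8%.

14.8%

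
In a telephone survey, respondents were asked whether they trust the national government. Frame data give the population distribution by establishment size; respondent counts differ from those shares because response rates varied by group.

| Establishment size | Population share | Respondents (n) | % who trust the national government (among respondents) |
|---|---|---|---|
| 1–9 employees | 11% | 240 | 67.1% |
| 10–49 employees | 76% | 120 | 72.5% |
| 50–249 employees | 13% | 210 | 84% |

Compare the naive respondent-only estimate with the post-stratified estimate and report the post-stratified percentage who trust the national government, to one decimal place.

73.4%

Without adjustment, the pooled respondent share is:
  (240/570)×67.1 + (120/570)×72.5 + (210/570)×84 = 74.4632%
Reweighting by population establishment size shares:
  0.11×67.1 + 0.76×72.5 + 0.13×84 = 73.401%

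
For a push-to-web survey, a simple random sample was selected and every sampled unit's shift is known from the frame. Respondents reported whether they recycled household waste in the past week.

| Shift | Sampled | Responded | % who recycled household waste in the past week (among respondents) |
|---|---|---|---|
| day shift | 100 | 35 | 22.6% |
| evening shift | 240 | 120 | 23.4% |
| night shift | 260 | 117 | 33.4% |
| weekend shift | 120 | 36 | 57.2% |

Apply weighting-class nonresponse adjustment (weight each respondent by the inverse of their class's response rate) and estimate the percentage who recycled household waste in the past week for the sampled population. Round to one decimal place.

Response rates by class: day shift 35/100 = 35%, evening shift 120/240 = 50%, night shift 117/260 = 45%, weekend shift 36/120 = 30%.
Each respondent's weight = sampled/responded in their class; summing within a class gives n_sampled, so:
  day shift: 100 × 22.6 = 2260
  evening shift: 240 × 23.4 = 5616
  night shift: 260 × 33.4 = 8684
  weekend shift: 120 × 57.2 = 6864
Adjusted estimate = 23,424 / 720 = 32.5333 → 32.5%.

32.5%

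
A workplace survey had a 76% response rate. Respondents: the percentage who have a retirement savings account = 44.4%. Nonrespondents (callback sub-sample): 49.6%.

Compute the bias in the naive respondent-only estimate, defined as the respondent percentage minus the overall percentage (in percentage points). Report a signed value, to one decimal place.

-1.2 percentage points

Nonresponse fraction = 1 − 0.76 = 0.24.
Bias = (nonresponse fraction) × (respondent percentage − nonrespondent percentage)
     = 0.24 × (44.4 − 49.6) = 0.24 × -5.2 = -1.248.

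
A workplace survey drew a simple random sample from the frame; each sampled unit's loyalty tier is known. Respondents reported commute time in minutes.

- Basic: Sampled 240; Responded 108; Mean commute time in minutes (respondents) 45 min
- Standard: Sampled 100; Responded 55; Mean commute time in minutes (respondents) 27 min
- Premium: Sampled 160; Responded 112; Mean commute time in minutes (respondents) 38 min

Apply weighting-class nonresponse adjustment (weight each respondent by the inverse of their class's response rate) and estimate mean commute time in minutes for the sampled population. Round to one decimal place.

Response rates by class: Basic 108/240 = 45%, Standard 55/100 = 55%, Premium 112/160 = 70%.
Inverse-response-rate weighting restores each class to its sampled count, so class totals weight by n_sampled:
  Basic: 240 × 45 = 10,800
  Standard: 100 × 27 = 2700
  Premium: 160 × 38 = 6080
Adjusted estimate = 19,580 / 500 = 39.16 → 39.2.

39.2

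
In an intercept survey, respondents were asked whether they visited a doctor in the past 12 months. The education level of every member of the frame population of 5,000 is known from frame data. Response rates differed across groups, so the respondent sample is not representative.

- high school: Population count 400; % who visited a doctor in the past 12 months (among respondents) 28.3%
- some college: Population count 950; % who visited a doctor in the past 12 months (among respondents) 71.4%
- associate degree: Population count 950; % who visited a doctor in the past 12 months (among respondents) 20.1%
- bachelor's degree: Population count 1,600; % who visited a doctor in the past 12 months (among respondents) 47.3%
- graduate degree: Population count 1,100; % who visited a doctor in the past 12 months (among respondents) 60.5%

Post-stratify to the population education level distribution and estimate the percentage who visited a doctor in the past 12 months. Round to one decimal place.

48.1%

Weight each group's respondent value by its population share:
  high school: (400/5,000) × 28.3 = 2.264
  some college: (950/5,000) × 71.4 = 13.566
  associate degree: (950/5,000) × 20.1 = 3.819
  bachelor's degree: (1,600/5,000) × 47.3 = 15.136
  graduate degree: (1,100/5,000) × 60.5 = 13.31
Post-stratified estimate = 48.095 → 48.1%.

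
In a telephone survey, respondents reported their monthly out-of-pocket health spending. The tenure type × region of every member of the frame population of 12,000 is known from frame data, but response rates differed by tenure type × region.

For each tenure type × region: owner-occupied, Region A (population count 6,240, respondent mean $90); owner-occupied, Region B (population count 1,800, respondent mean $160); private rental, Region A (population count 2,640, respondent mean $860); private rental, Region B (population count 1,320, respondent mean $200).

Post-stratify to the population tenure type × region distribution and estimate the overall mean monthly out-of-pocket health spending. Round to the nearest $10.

$280

Post-stratification weights by population share, not respondent share:
  owner-occupied, Region A: (6,240/12,000) × 90 = 46.8
  owner-occupied, Region B: (1,800/12,000) × 160 = 24
  private rental, Region A: (2,640/12,000) × 860 = 189.2
  private rental, Region B: (1,320/12,000) × 200 = 22
Post-stratified estimate = 282 → $280.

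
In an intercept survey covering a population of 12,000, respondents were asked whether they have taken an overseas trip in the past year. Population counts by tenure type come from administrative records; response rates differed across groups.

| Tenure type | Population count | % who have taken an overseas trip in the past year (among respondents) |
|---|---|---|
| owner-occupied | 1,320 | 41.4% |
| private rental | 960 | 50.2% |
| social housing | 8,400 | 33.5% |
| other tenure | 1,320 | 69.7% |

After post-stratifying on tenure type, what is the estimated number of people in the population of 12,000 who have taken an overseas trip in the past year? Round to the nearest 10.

Apply each group's respondent rate to its population count:
  owner-occupied: 1,320 × 41.4% = 546.48
  private rental: 960 × 50.2% = 481.92
  social housing: 8,400 × 33.5% = 2814
  other tenure: 1,320 × 69.7% = 920.04
Estimated total = 4762.44 → 4,760.

4,760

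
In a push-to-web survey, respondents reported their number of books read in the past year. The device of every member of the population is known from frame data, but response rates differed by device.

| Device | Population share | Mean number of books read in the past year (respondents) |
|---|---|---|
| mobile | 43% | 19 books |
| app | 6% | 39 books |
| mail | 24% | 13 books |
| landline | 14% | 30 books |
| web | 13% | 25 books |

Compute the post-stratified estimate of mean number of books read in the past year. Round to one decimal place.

Weight each group's respondent value by its population share:
  mobile: 0.43 × 19 = 8.17
  app: 0.06 × 39 = 2.34
  mail: 0.24 × 13 = 3.12
  landline: 0.14 × 30 = 4.2
  web: 0.13 × 25 = 3.25
Post-stratified estimate = 21.08 → 21.1.

21.1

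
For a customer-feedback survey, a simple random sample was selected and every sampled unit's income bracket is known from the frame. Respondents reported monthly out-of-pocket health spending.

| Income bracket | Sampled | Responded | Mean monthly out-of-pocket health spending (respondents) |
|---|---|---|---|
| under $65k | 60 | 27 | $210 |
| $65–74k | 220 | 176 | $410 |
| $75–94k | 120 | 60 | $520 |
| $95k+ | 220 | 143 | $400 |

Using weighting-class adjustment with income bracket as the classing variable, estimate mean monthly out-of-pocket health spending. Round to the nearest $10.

Class response rates: under $65k 27/60 = 45%, $65–74k 176/220 = 80%, $75–94k 60/120 = 50%, $95k+ 143/220 = 65%.
Weighting each respondent by the inverse class response rate inflates each class back to its sampled size, so the class weight is n_sampled:
  under $65k: 60 × 210 = 12,600
  $65–74k: 220 × 410 = 90,200
  $75–94k: 120 × 520 = 62,400
  $95k+: 220 × 400 = 88,000
Adjusted estimate = 253,200 / 620 = 408.387 → $410.

$410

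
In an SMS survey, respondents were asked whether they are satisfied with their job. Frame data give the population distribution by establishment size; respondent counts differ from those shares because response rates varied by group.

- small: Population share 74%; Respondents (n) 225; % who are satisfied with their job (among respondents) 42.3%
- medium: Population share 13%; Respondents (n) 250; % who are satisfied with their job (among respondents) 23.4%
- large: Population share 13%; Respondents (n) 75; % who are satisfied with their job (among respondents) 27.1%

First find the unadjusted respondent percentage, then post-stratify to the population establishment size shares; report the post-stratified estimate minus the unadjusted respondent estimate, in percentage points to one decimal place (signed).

+6.2 percentage points

Without adjustment, the pooled respondent share is:
  (225/550)×42.3 + (250/550)×23.4 + (75/550)×27.1 = 31.6364%
Reweighting by population establishment size shares:
  0.74×42.3 + 0.13×23.4 + 0.13×27.1 = 37.867%
Difference = 37.867 − 31.6364 = 6.2306 pp.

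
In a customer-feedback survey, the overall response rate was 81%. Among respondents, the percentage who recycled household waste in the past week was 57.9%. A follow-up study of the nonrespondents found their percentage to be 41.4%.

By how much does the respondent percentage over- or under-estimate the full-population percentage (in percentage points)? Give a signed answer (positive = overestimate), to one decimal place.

+3.1 percentage points

Nonresponse fraction = 1 − 0.81 = 0.19.
Bias = (nonresponse fraction) × (respondent percentage − nonrespondent percentage)
     = 0.19 × (57.9 − 41.4) = 0.19 × 16.5 = 3.135.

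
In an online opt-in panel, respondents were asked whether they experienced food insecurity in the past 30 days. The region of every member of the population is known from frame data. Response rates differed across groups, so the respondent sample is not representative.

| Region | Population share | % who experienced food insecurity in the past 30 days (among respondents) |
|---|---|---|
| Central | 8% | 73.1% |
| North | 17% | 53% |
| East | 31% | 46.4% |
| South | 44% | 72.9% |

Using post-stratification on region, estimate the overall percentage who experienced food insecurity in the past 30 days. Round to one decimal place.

Reweight to the known region distribution:
  Central: 0.08 × 73.1 = 5.848
  North: 0.17 × 53 = 9.01
  East: 0.31 × 46.4 = 14.384
  South: 0.44 × 72.9 = 32.076
Post-stratified estimate = 61.318 → 61.3%.

61.3%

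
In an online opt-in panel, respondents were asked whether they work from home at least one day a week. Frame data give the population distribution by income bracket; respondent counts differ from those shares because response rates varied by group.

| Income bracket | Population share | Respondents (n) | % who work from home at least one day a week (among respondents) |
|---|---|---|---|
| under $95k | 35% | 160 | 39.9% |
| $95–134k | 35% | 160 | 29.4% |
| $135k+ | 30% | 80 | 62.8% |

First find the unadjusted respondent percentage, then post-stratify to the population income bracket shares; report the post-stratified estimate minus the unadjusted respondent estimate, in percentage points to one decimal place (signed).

Without adjustment, the pooled respondent share is:
  (160/400)×39.9 + (160/400)×29.4 + (80/400)×62.8 = 40.28%
Reweighting by population income bracket shares:
  0.35×39.9 + 0.35×29.4 + 0.3×62.8 = 43.095%
Difference = 43.095 − 40.28 = 2.815 pp.

+2.8 percentage points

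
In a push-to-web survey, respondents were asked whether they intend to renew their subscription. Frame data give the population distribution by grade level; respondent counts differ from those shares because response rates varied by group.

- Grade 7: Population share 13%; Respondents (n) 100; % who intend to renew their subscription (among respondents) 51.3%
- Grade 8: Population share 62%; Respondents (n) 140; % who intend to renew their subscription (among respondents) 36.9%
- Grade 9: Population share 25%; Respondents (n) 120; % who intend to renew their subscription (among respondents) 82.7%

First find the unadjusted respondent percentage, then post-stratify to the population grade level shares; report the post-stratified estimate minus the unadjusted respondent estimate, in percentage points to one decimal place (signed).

-5.9 percentage points

Naive respondent-only estimate (weights = respondent counts):
  (100/360)×51.3 + (140/360)×36.9 + (120/360)×82.7 = 56.1667%
Reweighting by population grade level shares:
  0.13×51.3 + 0.62×36.9 + 0.25×82.7 = 50.222%
Difference = 50.222 − 56.1667 = -5.9447 pp.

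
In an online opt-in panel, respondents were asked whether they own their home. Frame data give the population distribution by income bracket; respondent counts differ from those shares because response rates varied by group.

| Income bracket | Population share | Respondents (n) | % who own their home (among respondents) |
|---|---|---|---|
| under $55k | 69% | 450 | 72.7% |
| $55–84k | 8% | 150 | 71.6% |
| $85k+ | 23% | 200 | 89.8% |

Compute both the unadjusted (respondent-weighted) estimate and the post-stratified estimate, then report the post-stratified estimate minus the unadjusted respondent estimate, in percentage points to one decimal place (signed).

-0.2 percentage points

Unadjusted (pooled respondent) estimate weights by respondent counts:
  (450/800)×72.7 + (150/800)×71.6 + (200/800)×89.8 = 76.7687%
Reweighting by population income bracket shares:
  0.69×72.7 + 0.08×71.6 + 0.23×89.8 = 76.545%
Difference = 76.545 − 76.7687 = -0.2237 pp.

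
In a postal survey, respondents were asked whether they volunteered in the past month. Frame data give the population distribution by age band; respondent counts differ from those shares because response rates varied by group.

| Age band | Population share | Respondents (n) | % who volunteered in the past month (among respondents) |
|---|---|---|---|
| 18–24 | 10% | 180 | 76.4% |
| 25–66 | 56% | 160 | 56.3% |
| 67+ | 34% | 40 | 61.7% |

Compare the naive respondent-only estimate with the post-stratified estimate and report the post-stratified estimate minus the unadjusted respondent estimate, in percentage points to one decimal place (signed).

Without adjustment, the pooled respondent share is:
  (180/380)×76.4 + (160/380)×56.3 + (40/380)×61.7 = 66.3895%
Reweighting by population age band shares:
  0.1×76.4 + 0.56×56.3 + 0.34×61.7 = 60.146%
Difference = 60.146 − 66.3895 = -6.2435 pp.

-6.2 percentage points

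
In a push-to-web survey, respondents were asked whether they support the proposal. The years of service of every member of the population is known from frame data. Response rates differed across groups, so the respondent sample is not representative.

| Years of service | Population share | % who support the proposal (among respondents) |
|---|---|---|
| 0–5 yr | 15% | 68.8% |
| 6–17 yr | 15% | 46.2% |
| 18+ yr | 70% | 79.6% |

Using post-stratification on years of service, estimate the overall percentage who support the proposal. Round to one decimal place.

Reweight to the known years of service distribution:
  0–5 yr: 0.15 × 68.8 = 10.32
  6–17 yr: 0.15 × 46.2 = 6.93
  18+ yr: 0.7 × 79.6 = 55.72
Post-stratified estimate = 72.97 → 73.0%.

73.0%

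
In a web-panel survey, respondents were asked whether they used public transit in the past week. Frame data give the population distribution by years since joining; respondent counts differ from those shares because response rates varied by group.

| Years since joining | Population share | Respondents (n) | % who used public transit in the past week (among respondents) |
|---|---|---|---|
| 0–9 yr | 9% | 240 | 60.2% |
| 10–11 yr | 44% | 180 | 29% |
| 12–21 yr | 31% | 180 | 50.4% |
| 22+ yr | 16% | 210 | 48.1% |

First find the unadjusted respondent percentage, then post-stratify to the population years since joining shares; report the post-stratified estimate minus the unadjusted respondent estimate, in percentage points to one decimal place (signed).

-6.5 percentage points

Naive respondent-only estimate (weights = respondent counts):
  (240/810)×60.2 + (180/810)×29 + (180/810)×50.4 + (210/810)×48.1 = 47.9519%
Reweighting by population years since joining shares:
  0.09×60.2 + 0.44×29 + 0.31×50.4 + 0.16×48.1 = 41.498%
Difference = 41.498 − 47.9519 = -6.4539 pp.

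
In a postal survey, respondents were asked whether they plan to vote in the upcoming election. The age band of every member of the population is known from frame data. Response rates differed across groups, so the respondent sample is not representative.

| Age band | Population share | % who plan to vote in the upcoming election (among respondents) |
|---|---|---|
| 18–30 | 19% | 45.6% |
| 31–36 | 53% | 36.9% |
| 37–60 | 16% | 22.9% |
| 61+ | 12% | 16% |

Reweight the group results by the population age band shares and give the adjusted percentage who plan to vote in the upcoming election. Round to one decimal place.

33.8%

Each cell contributes population-share × respondent value:
  18–30: 0.19 × 45.6 = 8.664
  31–36: 0.53 × 36.9 = 19.557
  37–60: 0.16 × 22.9 = 3.664
  61+: 0.12 × 16 = 1.92
Post-stratified estimate = 33.805 → 33.8%.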